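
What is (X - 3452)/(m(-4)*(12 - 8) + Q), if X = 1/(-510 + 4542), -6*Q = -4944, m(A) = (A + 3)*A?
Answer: -13918463/3386880 ≈ -4.1095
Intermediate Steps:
m(A) = A*(3 + A) (m(A) = (3 + A)*A = A*(3 + A))
Q = 824 (Q = -1/6*(-4944) = 824)
X = 1/4032 ≈ 0.00024802
(X - 3452)/(m(-4)*(12 - 8) + Q) = (1/4032 - 3452)/((-4*(3 - 4))*(12 - 8) + 824) = -13918463/(4032*(-4*(-1)*4 + 824)) = -13918463/(4032*(4*4 + 824)) = -13918463/(4032*(16 + 824)) = -13918463/4032/840 = -13918463/4032*1/840 = -13918463/3386880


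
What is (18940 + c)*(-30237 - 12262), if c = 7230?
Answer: -1112198830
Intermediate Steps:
(18940 + c)*(-30237 - 12262) = (18940 + 7230)*(-30237 - 12262) = 26170*(-42499) = -1112198830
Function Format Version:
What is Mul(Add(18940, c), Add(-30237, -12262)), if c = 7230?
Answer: -1112198830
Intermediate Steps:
Mul(Add(18940, c), Add(-30237, -12262)) = Mul(Add(18940, 7230), Add(-30237, -12262)) = Mul(26170, -42499) = -1112198830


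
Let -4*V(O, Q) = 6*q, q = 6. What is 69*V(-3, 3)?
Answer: -621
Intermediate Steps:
V(O, Q) = -9 (V(O, Q) = -3*6/2 = -¼*36 = -9)
69*V(-3, 3) = 69*(-9) = -621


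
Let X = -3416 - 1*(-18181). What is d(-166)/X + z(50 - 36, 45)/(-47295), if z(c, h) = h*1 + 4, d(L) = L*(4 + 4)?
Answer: -12706249/139662135 ≈ -0.090979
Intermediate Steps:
d(L) = 8*L (d(L) = L*8 = 8*L)
z(c, h) = 4 + h (z(c, h) = h + 4 = 4 + h)
X = 14765 (X = -3416 + 18181 = 14765)
d(-166)/X + z(50 - 36, 45)/(-47295) = (8*(-166))/14765 + (4 + 45)/(-47295) = -1328*1/14765 + 49*(-1/47295) = -1328/14765 - 49/47295 = -12706249/139662135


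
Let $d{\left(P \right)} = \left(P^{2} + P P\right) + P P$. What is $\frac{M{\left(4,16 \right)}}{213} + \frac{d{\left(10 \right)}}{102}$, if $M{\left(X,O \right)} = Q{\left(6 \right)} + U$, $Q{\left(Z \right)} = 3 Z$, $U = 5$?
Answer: $\frac{11041}{3621} \approx 3.0492$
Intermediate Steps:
$d{\left(P \right)} = 3 P^{2}$ ($d{\left(P \right)} = \left(P^{2} + P^{2}\right) + P^{2} = 2 P^{2} + P^{2} = 3 P^{2}$)
$M{\left(X,O \right)} = 23$ ($M{\left(X,O \right)} = 3 \cdot 6 + 5 = 18 + 5 = 23$)
$\frac{M{\left(4,16 \right)}}{213} + \frac{d{\left(10 \right)}}{102} = \frac{23}{213} + \frac{3 \cdot 10^{2}}{102} = 23 \cdot \frac{1}{213} + 3 \cdot 100 \cdot \frac{1}{102} = \frac{23}{213} + 300 \cdot \frac{1}{102} = \frac{23}{213} + \frac{50}{17} = \frac{11041}{3621}$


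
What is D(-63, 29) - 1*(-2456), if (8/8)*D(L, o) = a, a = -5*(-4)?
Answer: 2476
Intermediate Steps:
a = 20
D(L, o) = 20
D(-63, 29) - 1*(-2456) = 20 - 1*(-2456) = 20 + 2456 = 2476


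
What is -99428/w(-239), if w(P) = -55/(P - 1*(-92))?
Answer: -14615916/55 ≈ -2.6574e+5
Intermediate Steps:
w(P) = -55/(92 + P) (w(P) = -55/(P + 92) = -55/(92 + P))
-99428/w(-239) = -99428/((-55/(92 - 239))) = -99428/((-55/(-147))) = -99428/((-55*(-1/147))) = -99428/55/147 = -99428*147/55 = -14615916/55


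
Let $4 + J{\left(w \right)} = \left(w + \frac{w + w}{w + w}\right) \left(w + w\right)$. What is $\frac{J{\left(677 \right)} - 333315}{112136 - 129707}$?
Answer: $- \frac{584693}{17571} \approx -33.276$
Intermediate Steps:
$J{\left(w \right)} = -4 + 2 w \left(1 + w\right)$ ($J{\left(w \right)} = -4 + \left(w + \frac{w + w}{w + w}\right) \left(w + w\right) = -4 + \left(w + \frac{2 w}{2 w}\right) 2 w = -4 + \left(w + 2 w \frac{1}{2 w}\right) 2 w = -4 + \left(w + 1\right) 2 w = -4 + \left(1 + w\right) 2 w = -4 + 2 w \left(1 + w\right)$)
$\frac{J{\left(677 \right)} - 333315}{112136 - 129707} = \frac{\left(-4 + 2 \cdot 677 + 2 \cdot 677^{2}\right) - 333315}{112136 - 129707} = \frac{\left(-4 + 1354 + 2 \cdot 458329\right) - 333315}{-17571} = \left(\left(-4 + 1354 + 916658\right) - 333315\right) \left(- \frac{1}{17571}\right) = \left(918008 - 333315\right) \left(- \frac{1}{17571}\right) = 584693 \left(- \frac{1}{17571}\right) = - \frac{584693}{17571}$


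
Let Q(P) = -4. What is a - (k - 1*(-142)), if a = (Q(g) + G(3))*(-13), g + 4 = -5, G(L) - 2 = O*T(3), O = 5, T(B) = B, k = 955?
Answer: -1266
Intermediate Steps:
G(L) = 17 (G(L) = 2 + 5*3 = 2 + 15 = 17)
g = -9 (g = -4 - 5 = -9)
a = -169 (a = (-4 + 17)*(-13) = 13*(-13) = -169)
a - (k - 1*(-142)) = -169 - (955 - 1*(-142)) = -169 - (955 + 142) = -169 - 1*1097 = -169 - 1097 = -1266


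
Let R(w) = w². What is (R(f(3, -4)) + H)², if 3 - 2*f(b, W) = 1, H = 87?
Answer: 7744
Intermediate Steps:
f(b, W) = 1 (f(b, W) = 3/2 - ½*1 = 3/2 - ½ = 1)
(R(f(3, -4)) + H)² = (1² + 87)² = (1 + 87)² = 88² = 7744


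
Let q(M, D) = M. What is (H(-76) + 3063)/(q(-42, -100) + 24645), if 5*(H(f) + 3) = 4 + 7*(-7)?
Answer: 1017/8201 ≈ 0.12401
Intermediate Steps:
H(f) = -12 (H(f) = -3 + (4 + 7*(-7))/5 = -3 + (4 - 49)/5 = -3 + (⅕)*(-45) = -3 - 9 = -12)
(H(-76) + 3063)/(q(-42, -100) + 24645) = (-12 + 3063)/(-42 + 24645) = 3051/24603 = 3051*(1/24603) = 1017/8201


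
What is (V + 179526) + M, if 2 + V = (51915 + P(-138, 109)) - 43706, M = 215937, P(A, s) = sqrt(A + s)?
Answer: 403670 + I*sqrt(29) ≈ 4.0367e+5 + 5.3852*I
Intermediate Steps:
V = 8207 + I*sqrt(29) (V = -2 + ((51915 + sqrt(-138 + 109)) - 43706) = -2 + ((51915 + sqrt(-29)) - 43706) = -2 + ((51915 + I*sqrt(29)) - 43706) = -2 + (8209 + I*sqrt(29)) = 8207 + I*sqrt(29) ≈ 8207.0 + 5.3852*I)
(V + 179526) + M = ((8207 + I*sqrt(29)) + 179526) + 215937 = (187733 + I*sqrt(29)) + 215937 = 403670 + I*sqrt(29)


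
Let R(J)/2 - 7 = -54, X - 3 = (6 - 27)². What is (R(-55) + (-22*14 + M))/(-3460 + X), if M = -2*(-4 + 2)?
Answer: 199/1508 ≈ 0.13196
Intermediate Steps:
X = 444 (X = 3 + (6 - 27)² = 3 + (-21)² = 3 + 441 = 444)
R(J) = -94 (R(J) = 14 + 2*(-54) = 14 - 108 = -94)
M = 4 (M = -2*(-2) = 4)
(R(-55) + (-22*14 + M))/(-3460 + X) = (-94 + (-22*14 + 4))/(-3460 + 444) = (-94 + (-308 + 4))/(-3016) = (-94 - 304)*(-1/3016) = -398*(-1/3016) = 199/1508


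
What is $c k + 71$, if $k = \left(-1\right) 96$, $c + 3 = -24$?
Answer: $2663$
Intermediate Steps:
$c = -27$ ($c = -3 - 24 = -27$)
$k = -96$
$c k + 71 = \left(-27\right) \left(-96\right) + 71 = 2592 + 71 = 2663$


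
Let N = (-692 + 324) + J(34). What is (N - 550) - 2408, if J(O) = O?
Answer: -3292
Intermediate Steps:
N = -334 (N = (-692 + 324) + 34 = -368 + 34 = -334)
(N - 550) - 2408 = (-334 - 550) - 2408 = -884 - 2408 = -3292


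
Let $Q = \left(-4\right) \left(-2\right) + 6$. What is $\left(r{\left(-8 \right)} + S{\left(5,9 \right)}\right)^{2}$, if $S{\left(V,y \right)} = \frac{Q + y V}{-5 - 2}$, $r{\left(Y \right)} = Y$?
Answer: $\frac{13225}{49} \approx 269.9$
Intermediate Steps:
$Q = 14$ ($Q = 8 + 6 = 14$)
$S{\left(V,y \right)} = -2 - \frac{V y}{7}$ ($S{\left(V,y \right)} = \frac{14 + y V}{-5 - 2} = \frac{14 + V y}{-7} = \left(14 + V y\right) \left(- \frac{1}{7}\right) = -2 - \frac{V y}{7}$)
$\left(r{\left(-8 \right)} + S{\left(5,9 \right)}\right)^{2} = \left(-8 - \left(2 + \frac{5}{7} \cdot 9\right)\right)^{2} = \left(-8 - \frac{59}{7}\right)^{2} = \left(- \frac{115}{7}\right)^{2} = \frac{13225}{49}$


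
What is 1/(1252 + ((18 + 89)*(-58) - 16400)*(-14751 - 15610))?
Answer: 1/686342018 ≈ 1.4570e-9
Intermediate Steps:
1/(1252 + ((18 + 89)*(-58) - 16400)*(-14751 - 15610)) = 1/(1252 + (107*(-58) - 16400)*(-30361)) = 1/(1252 + (-6206 - 16400)*(-30361)) = 1/(1252 - 22606*(-30361)) = 1/(1252 + 686340766) = 1/686342018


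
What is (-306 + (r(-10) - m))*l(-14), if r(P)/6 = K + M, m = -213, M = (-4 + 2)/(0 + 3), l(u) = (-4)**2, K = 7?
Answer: -880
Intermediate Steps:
l(u) = 16
M = -2/3 ≈ -0.66667
r(P) = 38 (r(P) = 6*(7 - 2/3) = 6*(19/3) = 38)
(-306 + (r(-10) - m))*l(-14) = (-306 + (38 - 1*(-213)))*16 = (-306 + (38 + 213))*16 = (-306 + 251)*16 = -55*16 = -880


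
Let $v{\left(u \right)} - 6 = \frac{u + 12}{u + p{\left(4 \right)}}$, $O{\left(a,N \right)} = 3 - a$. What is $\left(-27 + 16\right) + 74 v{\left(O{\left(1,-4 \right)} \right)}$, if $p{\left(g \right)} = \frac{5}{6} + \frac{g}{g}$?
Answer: $\frac{16175}{23} \approx 703.26$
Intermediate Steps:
$p{\left(g \right)} = \frac{11}{6}$ ($p{\left(g \right)} = 5 \cdot \frac{1}{6} + 1 = \frac{5}{6} + 1 = \frac{11}{6}$)
$v{\left(u \right)} = 6 + \frac{12 + u}{\frac{11}{6} + u}$ ($v{\left(u \right)} = 6 + \frac{u + 12}{u + \frac{11}{6}} = 6 + \frac{12 + u}{\frac{11}{6} + u}$)
$\left(-27 + 16\right) + 74 v{\left(O{\left(1,-4 \right)} \right)} = \left(-27 + 16\right) + 74 \frac{6 \left(23 + 7 \left(3 - 1\right)\right)}{11 + 6 \left(3 - 1\right)} = -11 + 74 \frac{6 \left(23 + 7 \left(3 - 1\right)\right)}{11 + 6 \left(3 - 1\right)} = -11 + 74 \frac{6 \left(23 + 7 \cdot 2\right)}{11 + 6 \cdot 2} = -11 + 74 \frac{6 \left(23 + 14\right)}{11 + 12} = -11 + 74 \cdot 6 \cdot \frac{1}{23} \cdot 37 = -11 + 74 \cdot \frac{222}{23} = -11 + \frac{16428}{23} = \frac{16175}{23}$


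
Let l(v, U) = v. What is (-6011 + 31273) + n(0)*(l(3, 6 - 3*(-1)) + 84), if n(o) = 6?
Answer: 25784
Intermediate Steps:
(-6011 + 31273) + n(0)*(l(3, 6 - 3*(-1)) + 84) = (-6011 + 31273) + 6*(3 + 84) = 25262 + 6*87 = 25262 + 522 = 25784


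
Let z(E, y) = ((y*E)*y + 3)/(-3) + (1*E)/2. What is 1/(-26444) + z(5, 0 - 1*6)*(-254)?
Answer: 392931395/26444 ≈ 14859.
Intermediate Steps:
z(E, y) = -1 + E/2 - E*y**2/3 (z(E, y) = ((E*y)*y + 3)*(-1/3) + E*(1/2) = (E*y**2 + 3)*(-1/3) + E/2 = (3 + E*y**2)*(-1/3) + E/2 = (-1 - E*y**2/3) + E/2 = -1 + E/2 - E*y**2/3)
1/(-26444) + z(5, 0 - 1*6)*(-254) = 1/(-26444) + (-1 + (1/2)*5 - 1/3*5*(0 - 1*6)**2)*(-254) = -1/26444 + (-1 + 5/2 - 1/3*5*(0 - 6)**2)*(-254) = -1/26444 + (-1 + 5/2 - 1/3*5*(-6)**2)*(-254) = -1/26444 + (-1 + 5/2 - 1/3*5*36)*(-254) = -1/26444 + (-1 + 5/2 - 60)*(-254) = -1/26444 - 117/2*(-254) = -1/26444 + 14859 = 392931395/26444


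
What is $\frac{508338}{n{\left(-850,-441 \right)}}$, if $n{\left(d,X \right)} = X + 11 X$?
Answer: $- \frac{28241}{294} \approx -96.058$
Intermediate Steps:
$n{\left(d,X \right)} = 12 X$
$\frac{508338}{n{\left(-850,-441 \right)}} = \frac{508338}{12 \left(-441\right)} = \frac{508338}{-5292} = 508338 \left(- \frac{1}{5292}\right) = - \frac{28241}{294}$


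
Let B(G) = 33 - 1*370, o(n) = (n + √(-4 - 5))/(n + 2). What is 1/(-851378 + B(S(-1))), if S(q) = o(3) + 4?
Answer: -1/851715 ≈ -1.1741e-6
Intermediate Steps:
o(n) = (n + 3*I)/(2 + n) (o(n) = (n + √(-9))/(2 + n) = (n + 3*I)/(2 + n))
S(q) = 23/5 + 3*I/5 (S(q) = (3 + 3*I)/(2 + 3) + 4 = (3 + 3*I)/5 + 4 = (⅗ + 3*I/5) + 4 = 23/5 + 3*I/5)
B(G) = -337 (B(G) = 33 - 370 = -337)
1/(-851378 + B(S(-1))) = 1/(-851378 - 337) = 1/(-851715) = -1/851715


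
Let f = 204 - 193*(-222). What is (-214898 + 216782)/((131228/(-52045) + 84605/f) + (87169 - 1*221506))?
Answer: -3445854840/245704733593 ≈ -0.014024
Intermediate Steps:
f = 43050 (f = 204 + 42846 = 43050)
(-214898 + 216782)/((131228/(-52045) + 84605/f) + (87169 - 1*221506)) = (-214898 + 216782)/((131228/(-52045) + 84605/43050) + (87169 - 1*221506)) = 1884/((131228*(-1/52045) + 84605*(1/43050)) + (87169 - 221506)) = 1884/((-131228/52045 + 16921/8610) - 134337) = 1884/(-1017223/1829010 - 134337) = 1884/(-245704733593/1829010) = 1884*(-1829010/245704733593) = -3445854840/245704733593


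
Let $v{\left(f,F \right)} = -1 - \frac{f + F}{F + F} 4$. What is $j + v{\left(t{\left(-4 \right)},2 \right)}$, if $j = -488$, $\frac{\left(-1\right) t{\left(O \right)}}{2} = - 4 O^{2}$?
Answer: $-619$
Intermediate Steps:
$t{\left(O \right)} = 8 O^{2}$ ($t{\left(O \right)} = - 2 \left(- 4 O^{2}\right) = 8 O^{2}$)
$v{\left(f,F \right)} = -1 - \frac{2 \left(F + f\right)}{F}$ ($v{\left(f,F \right)} = -1 - \frac{F + f}{2 F} 4 = -1 - \frac{2 \left(F + f\right)}{F}$)
$j + v{\left(t{\left(-4 \right)},2 \right)} = -488 - \left(3 + \frac{2 \cdot 8 \left(-4\right)^{2}}{2}\right) = -488 - \left(3 + 2 \cdot 8 \cdot 16 \cdot \frac{1}{2}\right) = -488 - \left(3 + 256 \cdot \frac{1}{2}\right) = -488 - 131 = -619$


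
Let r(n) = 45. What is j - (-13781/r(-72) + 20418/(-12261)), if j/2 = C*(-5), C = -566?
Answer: 1097588117/183915 ≈ 5967.9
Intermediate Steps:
j = 5660 (j = 2*(-566*(-5)) = 2*2830 = 5660)
j - (-13781/r(-72) + 20418/(-12261)) = 5660 - (-13781/45 + 20418/(-12261)) = 5660 - (-13781*1/45 + 20418*(-1/12261)) = 5660 - (-13781/45 - 6806/4087) = 5660 - 1*(-56629217/183915) = 5660 + 56629217/183915 = 1097588117/183915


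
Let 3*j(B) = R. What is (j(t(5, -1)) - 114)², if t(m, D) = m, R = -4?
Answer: 119716/9 ≈ 13302.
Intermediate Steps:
j(B) = -4/3 (j(B) = (⅓)*(-4) = -4/3)
(j(t(5, -1)) - 114)² = (-4/3 - 114)² = (-346/3)² = 119716/9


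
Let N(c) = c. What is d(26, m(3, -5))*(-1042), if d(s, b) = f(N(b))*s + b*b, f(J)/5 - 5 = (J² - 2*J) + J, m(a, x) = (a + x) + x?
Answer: -8314118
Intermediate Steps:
m(a, x) = a + 2*x
f(J) = 25 - 5*J + 5*J² (f(J) = 25 + 5*((J² - 2*J) + J) = 25 + 5*(J² - J) = 25 + (-5*J + 5*J²) = 25 - 5*J + 5*J²)
d(s, b) = b² + s*(25 - 5*b + 5*b²) (d(s, b) = (25 - 5*b + 5*b²)*s + b*b = s*(25 - 5*b + 5*b²) + b² = b² + s*(25 - 5*b + 5*b²))
d(26, m(3, -5))*(-1042) = ((3 + 2*(-5))² + 5*26*(5 + (3 + 2*(-5))² - (3 + 2*(-5))))*(-1042) = ((3 - 10)² + 5*26*(5 + (3 - 10)² - (3 - 10)))*(-1042) = ((-7)² + 5*26*(5 + (-7)² - 1*(-7)))*(-1042) = (49 + 5*26*(5 + 49 + 7))*(-1042) = (49 + 5*26*61)*(-1042) = (49 + 7930)*(-1042) = 7979*(-1042) = -8314118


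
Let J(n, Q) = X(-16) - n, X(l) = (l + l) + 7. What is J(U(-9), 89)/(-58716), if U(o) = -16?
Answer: 1/6524 ≈ 0.00015328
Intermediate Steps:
X(l) = 7 + 2*l (X(l) = 2*l + 7 = 7 + 2*l)
J(n, Q) = -25 - n (J(n, Q) = (7 + 2*(-16)) - n = (7 - 32) - n = -25 - n)
J(U(-9), 89)/(-58716) = (-25 - 1*(-16))/(-58716) = (-25 + 16)*(-1/58716) = -9*(-1/58716) = 1/6524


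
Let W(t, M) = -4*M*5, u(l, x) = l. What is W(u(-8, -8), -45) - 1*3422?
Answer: -2522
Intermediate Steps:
W(t, M) = -20*M
W(u(-8, -8), -45) - 1*3422 = -20*(-45) - 1*3422 = 900 - 3422 = -2522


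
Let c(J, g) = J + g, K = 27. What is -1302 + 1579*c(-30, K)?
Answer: -6039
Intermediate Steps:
-1302 + 1579*c(-30, K) = -1302 + 1579*(-30 + 27) = -1302 + 1579*(-3) = -1302 - 4737 = -6039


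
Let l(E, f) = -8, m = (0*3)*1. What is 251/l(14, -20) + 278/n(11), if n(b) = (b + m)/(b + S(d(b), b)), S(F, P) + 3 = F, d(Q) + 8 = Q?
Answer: 1973/8 ≈ 246.63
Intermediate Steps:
d(Q) = -8 + Q
S(F, P) = -3 + F
m = 0 (m = 0*1 = 0)
n(b) = b/(-11 + 2*b) (n(b) = (b + 0)/(b + (-3 + (-8 + b))) = b/(b + (-11 + b)) = b/(-11 + 2*b))
251/l(14, -20) + 278/n(11) = 251/(-8) + 278/((11/(-11 + 2*11))) = 251*(-⅛) + 278/((11/(-11 + 22))) = -251/8 + 278/((11/11)) = -251/8 + 278/((11*(1/11))) = -251/8 + 278/1 = -251/8 + 278*1 = -251/8 + 278 = 1973/8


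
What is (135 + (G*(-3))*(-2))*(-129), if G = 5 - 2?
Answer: -19737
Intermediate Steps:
G = 3
(135 + (G*(-3))*(-2))*(-129) = (135 + (3*(-3))*(-2))*(-129) = (135 - 9*(-2))*(-129) = (135 + 18)*(-129) = 153*(-129) = -19737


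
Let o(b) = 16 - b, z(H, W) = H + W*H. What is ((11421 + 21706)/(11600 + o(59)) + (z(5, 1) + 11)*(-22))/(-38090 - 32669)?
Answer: 5306207/817761763 ≈ 0.0064887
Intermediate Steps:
z(H, W) = H + H*W
((11421 + 21706)/(11600 + o(59)) + (z(5, 1) + 11)*(-22))/(-38090 - 32669) = ((11421 + 21706)/(11600 + (16 - 1*59)) + (5*(1 + 1) + 11)*(-22))/(-38090 - 32669) = (33127/(11600 + (16 - 59)) + (5*2 + 11)*(-22))/(-70759) = (33127/(11600 - 43) + (10 + 11)*(-22))*(-1/70759) = (33127/11557 + 21*(-22))*(-1/70759) = (33127*(1/11557) - 462)*(-1/70759) = (33127/11557 - 462)*(-1/70759) = -5306207/11557*(-1/70759) = 5306207/817761763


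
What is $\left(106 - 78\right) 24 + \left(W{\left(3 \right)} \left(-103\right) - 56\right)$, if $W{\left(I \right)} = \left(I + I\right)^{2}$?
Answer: $-3092$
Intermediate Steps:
$W{\left(I \right)} = 4 I^{2}$ ($W{\left(I \right)} = \left(2 I\right)^{2} = 4 I^{2}$)
$\left(106 - 78\right) 24 + \left(W{\left(3 \right)} \left(-103\right) - 56\right) = \left(106 - 78\right) 24 + \left(4 \cdot 3^{2} \left(-103\right) - 56\right) = 28 \cdot 24 + \left(4 \cdot 9 \left(-103\right) - 56\right) = 672 + \left(36 \left(-103\right) - 56\right) = 672 - 3764 = -3092$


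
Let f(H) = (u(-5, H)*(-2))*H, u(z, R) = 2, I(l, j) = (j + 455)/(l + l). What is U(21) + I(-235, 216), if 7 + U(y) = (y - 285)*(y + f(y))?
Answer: 7813079/470 ≈ 16624.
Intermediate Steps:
I(l, j) = (455 + j)/(2*l) (I(l, j) = (455 + j)/((2*l)) = (455 + j)*(1/(2*l)) = (455 + j)/(2*l))
f(H) = -4*H (f(H) = (2*(-2))*H = -4*H)
U(y) = -7 - 3*y*(-285 + y) (U(y) = -7 + (y - 285)*(y - 4*y) = -7 + (-285 + y)*(-3*y) = -7 - 3*y*(-285 + y))
U(21) + I(-235, 216) = (-7 - 3*21**2 + 855*21) + (1/2)*(455 + 216)/(-235) = (-7 - 3*441 + 17955) + (1/2)*(-1/235)*671 = (-7 - 1323 + 17955) - 671/470 = 16625 - 671/470 = 7813079/470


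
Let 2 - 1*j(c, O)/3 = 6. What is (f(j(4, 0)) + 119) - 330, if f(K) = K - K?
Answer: -211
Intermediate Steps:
j(c, O) = -12 (j(c, O) = 6 - 3*6 = 6 - 18 = -12)
f(K) = 0
(f(j(4, 0)) + 119) - 330 = (0 + 119) - 330 = 119 - 330 = -211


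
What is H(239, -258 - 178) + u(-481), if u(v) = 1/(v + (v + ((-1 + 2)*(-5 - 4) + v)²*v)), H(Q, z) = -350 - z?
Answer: 9932059331/115489062 ≈ 86.000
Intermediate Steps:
u(v) = 1/(2*v + v*(-9 + v)²) (u(v) = 1/(v + (v + (1*(-9) + v)²*v)) = 1/(v + (v + (-9 + v)²*v)) = 1/(v + (v + v*(-9 + v)²)) = 1/(2*v + v*(-9 + v)²))
H(239, -258 - 178) + u(-481) = (-350 - (-258 - 178)) + 1/((-481)*(2 + (-9 - 481)²)) = (-350 - 1*(-436)) - 1/(481*(2 + (-490)²)) = (-350 + 436) - 1/(481*(2 + 240100)) = 86 - 1/481/240102 = 86 - 1/481*1/240102 = 86 - 1/115489062 = 9932059331/115489062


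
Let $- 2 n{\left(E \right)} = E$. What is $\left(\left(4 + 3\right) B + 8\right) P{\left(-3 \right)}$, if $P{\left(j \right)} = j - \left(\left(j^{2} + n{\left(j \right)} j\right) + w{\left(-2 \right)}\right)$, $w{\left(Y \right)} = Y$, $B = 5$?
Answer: $- \frac{473}{2} \approx -236.5$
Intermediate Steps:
$n{\left(E \right)} = - \frac{E}{2}$
$P{\left(j \right)} = 2 + j - \frac{j^{2}}{2}$ ($P{\left(j \right)} = j - \left(\left(j^{2} + - \frac{j}{2} j\right) - 2\right) = j - \left(\left(j^{2} - \frac{j^{2}}{2}\right) - 2\right) = j - \left(\frac{j^{2}}{2} - 2\right) = j - \left(-2 + \frac{j^{2}}{2}\right) = 2 + j - \frac{j^{2}}{2}$)
$\left(\left(4 + 3\right) B + 8\right) P{\left(-3 \right)} = \left(\left(4 + 3\right) 5 + 8\right) \left(2 - 3 - \frac{\left(-3\right)^{2}}{2}\right) = \left(7 \cdot 5 + 8\right) \left(2 - 3 - \frac{9}{2}\right) = \left(35 + 8\right) \left(2 - 3 - \frac{9}{2}\right) = 43 \left(- \frac{11}{2}\right) = - \frac{473}{2}$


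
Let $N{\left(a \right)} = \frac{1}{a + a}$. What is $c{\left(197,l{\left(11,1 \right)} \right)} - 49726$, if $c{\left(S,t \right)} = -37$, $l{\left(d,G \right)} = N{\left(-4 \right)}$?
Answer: $-49763$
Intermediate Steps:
$N{\left(a \right)} = \frac{1}{2 a}$
$l{\left(d,G \right)} = - \frac{1}{8}$ ($l{\left(d,G \right)} = \frac{1}{2 \left(-4\right)} = \frac{1}{2} \left(- \frac{1}{4}\right) = - \frac{1}{8}$)
$c{\left(197,l{\left(11,1 \right)} \right)} - 49726 = -37 - 49726 = -49763$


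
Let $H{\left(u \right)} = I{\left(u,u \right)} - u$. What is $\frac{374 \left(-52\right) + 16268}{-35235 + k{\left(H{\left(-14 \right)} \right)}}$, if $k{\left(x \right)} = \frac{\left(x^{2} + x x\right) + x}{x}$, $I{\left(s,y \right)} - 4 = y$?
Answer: $\frac{530}{5871} \approx 0.090274$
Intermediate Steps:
$I{\left(s,y \right)} = 4 + y$
$H{\left(u \right)} = 4$ ($H{\left(u \right)} = \left(4 + u\right) - u = 4$)
$k{\left(x \right)} = \frac{x + 2 x^{2}}{x}$ ($k{\left(x \right)} = \frac{\left(x^{2} + x^{2}\right) + x}{x} = \frac{2 x^{2} + x}{x} = \frac{x + 2 x^{2}}{x}$)
$\frac{374 \left(-52\right) + 16268}{-35235 + k{\left(H{\left(-14 \right)} \right)}} = \frac{374 \left(-52\right) + 16268}{-35235 + \left(1 + 2 \cdot 4\right)} = \frac{-19448 + 16268}{-35235 + \left(1 + 8\right)} = - \frac{3180}{-35235 + 9} = - \frac{3180}{-35226} = \left(-3180\right) \left(- \frac{1}{35226}\right) = \frac{530}{5871}$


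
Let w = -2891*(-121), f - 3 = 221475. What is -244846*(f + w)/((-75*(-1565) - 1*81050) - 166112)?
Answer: 19982546642/18541 ≈ 1.0778e+6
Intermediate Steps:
f = 221478 (f = 3 + 221475 = 221478)
w = 349811
-244846*(f + w)/((-75*(-1565) - 1*81050) - 166112) = -244846*(221478 + 349811)/((-75*(-1565) - 1*81050) - 166112) = -244846*571289/((117375 - 81050) - 166112) = -244846*571289/(36325 - 166112) = -244846/((-129787*1/571289)) = -244846/(-129787/571289) = -244846*(-571289/129787) = 19982546642/18541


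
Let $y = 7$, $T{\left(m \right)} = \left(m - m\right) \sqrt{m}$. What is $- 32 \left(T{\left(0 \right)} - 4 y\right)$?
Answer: $896$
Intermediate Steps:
$T{\left(m \right)} = 0$ ($T{\left(m \right)} = 0 \sqrt{m} = 0$)
$- 32 \left(T{\left(0 \right)} - 4 y\right) = - 32 \left(0 - 28\right) = \left(-32\right) \left(-28\right) = 896$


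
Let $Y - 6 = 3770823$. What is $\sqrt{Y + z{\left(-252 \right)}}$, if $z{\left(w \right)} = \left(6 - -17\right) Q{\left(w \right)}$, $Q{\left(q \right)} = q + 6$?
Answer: $\sqrt{3765171} \approx 1940.4$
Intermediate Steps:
$Y = 3770829$ ($Y = 6 + 3770823 = 3770829$)
$Q{\left(q \right)} = 6 + q$
$z{\left(w \right)} = 138 + 23 w$ ($z{\left(w \right)} = \left(6 - -17\right) \left(6 + w\right) = \left(6 + 17\right) \left(6 + w\right) = 23 \left(6 + w\right) = 138 + 23 w$)
$\sqrt{Y + z{\left(-252 \right)}} = \sqrt{3770829 + \left(138 + 23 \left(-252\right)\right)} = \sqrt{3770829 + \left(138 - 5796\right)} = \sqrt{3770829 - 5658} = \sqrt{3765171}$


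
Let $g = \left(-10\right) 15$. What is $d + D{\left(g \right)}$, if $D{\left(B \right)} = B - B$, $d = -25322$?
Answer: $-25322$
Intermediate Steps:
$g = -150$
$D{\left(B \right)} = 0$
$d + D{\left(g \right)} = -25322 + 0 = -25322$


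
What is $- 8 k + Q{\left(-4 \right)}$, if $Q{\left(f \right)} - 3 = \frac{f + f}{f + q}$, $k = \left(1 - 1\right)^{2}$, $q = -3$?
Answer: $\frac{29}{7} \approx 4.1429$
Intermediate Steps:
$k = 0$ ($k = 0^{2} = 0$)
$Q{\left(f \right)} = 3 + \frac{2 f}{-3 + f}$ ($Q{\left(f \right)} = 3 + \frac{f + f}{f - 3} = 3 + \frac{2 f}{-3 + f}$)
$- 8 k + Q{\left(-4 \right)} = \left(-8\right) 0 + \frac{-9 + 5 \left(-4\right)}{-3 - 4} = 0 + \frac{-9 - 20}{-7} = 0 - - \frac{29}{7} = 0 + \frac{29}{7} = \frac{29}{7}$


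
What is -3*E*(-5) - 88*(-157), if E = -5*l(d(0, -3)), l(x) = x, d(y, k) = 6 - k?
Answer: 13141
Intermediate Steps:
E = -45 (E = -5*(6 - 1*(-3)) = -5*(6 + 3) = -5*9 = -45)
-3*E*(-5) - 88*(-157) = -3*(-45)*(-5) - 88*(-157) = 135*(-5) + 13816 = -675 + 13816 = 13141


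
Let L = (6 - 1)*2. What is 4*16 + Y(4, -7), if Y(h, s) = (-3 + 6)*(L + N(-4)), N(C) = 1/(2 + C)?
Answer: 185/2 ≈ 92.500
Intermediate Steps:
L = 10 (L = 5*2 = 10)
Y(h, s) = 57/2 (Y(h, s) = (-3 + 6)*(10 + 1/(2 - 4)) = 3*(10 + 1/(-2)) = 3*(10 - ½) = 3*(19/2) = 57/2)
4*16 + Y(4, -7) = 4*16 + 57/2 = 64 + 57/2 = 185/2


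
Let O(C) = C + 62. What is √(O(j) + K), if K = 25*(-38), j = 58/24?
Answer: I*√31881/6 ≈ 29.759*I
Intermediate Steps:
j = 29/12 (j = 58*(1/24) = 29/12 ≈ 2.4167)
O(C) = 62 + C
K = -950
√(O(j) + K) = √((62 + 29/12) - 950) = √(773/12 - 950) = √(-10627/12) = I*√31881/6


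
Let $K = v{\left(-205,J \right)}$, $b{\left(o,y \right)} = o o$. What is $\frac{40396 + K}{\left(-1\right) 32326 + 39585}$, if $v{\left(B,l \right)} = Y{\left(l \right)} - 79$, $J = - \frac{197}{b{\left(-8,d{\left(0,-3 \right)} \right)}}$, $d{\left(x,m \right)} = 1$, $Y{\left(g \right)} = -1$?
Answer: $\frac{40316}{7259} \approx 5.5539$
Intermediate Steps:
$b{\left(o,y \right)} = o^{2}$
$J = - \frac{197}{64}$ ($J = - \frac{197}{\left(-8\right)^{2}} = - \frac{197}{64} \approx -3.0781$)
$v{\left(B,l \right)} = -80$ ($v{\left(B,l \right)} = -1 - 79 = -80$)
$K = -80$
$\frac{40396 + K}{\left(-1\right) 32326 + 39585} = \frac{40396 - 80}{\left(-1\right) 32326 + 39585} = \frac{40316}{-32326 + 39585} = \frac{40316}{7259}$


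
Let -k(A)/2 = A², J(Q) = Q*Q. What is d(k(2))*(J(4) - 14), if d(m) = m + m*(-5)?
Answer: 64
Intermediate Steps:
J(Q) = Q²
k(A) = -2*A²
d(m) = -4*m (d(m) = m - 5*m = -4*m)
d(k(2))*(J(4) - 14) = (-(-8)*2²)*(4² - 14) = (-(-8)*4)*(16 - 14) = -4*(-8)*2 = 32*2 = 64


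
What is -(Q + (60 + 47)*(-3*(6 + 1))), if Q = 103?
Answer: 2144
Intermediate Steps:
-(Q + (60 + 47)*(-3*(6 + 1))) = -(103 + (60 + 47)*(-3*(6 + 1))) = -(103 + 107*(-3*7)) = -(103 + 107*(-21)) = -(103 - 2247) = -1*(-2144) = 2144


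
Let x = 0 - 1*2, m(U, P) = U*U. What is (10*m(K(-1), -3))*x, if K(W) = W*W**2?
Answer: -20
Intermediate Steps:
K(W) = W**3
m(U, P) = U**2
x = -2 (x = 0 - 2 = -2)
(10*m(K(-1), -3))*x = (10*((-1)**3)**2)*(-2) = (10*(-1)**2)*(-2) = (10*1)*(-2) = 10*(-2) = -20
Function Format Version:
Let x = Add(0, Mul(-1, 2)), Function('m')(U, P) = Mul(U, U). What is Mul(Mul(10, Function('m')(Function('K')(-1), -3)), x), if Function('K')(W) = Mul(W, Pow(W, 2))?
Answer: -20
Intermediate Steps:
Function('K')(W) = Pow(W, 3)
Function('m')(U, P) = Pow(U, 2)
x = -2 (x = Add(0, -2) = -2)
Mul(Mul(10, Function('m')(Function('K')(-1), -3)), x) = Mul(Mul(10, Pow(Pow(-1, 3), 2)), -2) = Mul(Mul(10, Pow(-1, 2)), -2) = Mul(Mul(10, 1), -2) = Mul(10, -2) = -20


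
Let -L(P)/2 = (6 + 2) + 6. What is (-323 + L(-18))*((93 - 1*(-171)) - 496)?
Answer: 81432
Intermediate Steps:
L(P) = -28 (L(P) = -2*((6 + 2) + 6) = -2*(8 + 6) = -2*14 = -28)
(-323 + L(-18))*((93 - 1*(-171)) - 496) = (-323 - 28)*((93 - 1*(-171)) - 496) = -351*((93 + 171) - 496) = -351*(264 - 496) = -351*(-232) = 81432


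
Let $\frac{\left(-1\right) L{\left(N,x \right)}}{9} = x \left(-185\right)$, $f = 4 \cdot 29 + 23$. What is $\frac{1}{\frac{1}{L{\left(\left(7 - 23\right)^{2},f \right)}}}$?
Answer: $231435$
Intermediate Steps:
$f = 139$ ($f = 116 + 23 = 139$)
$L{\left(N,x \right)} = 1665 x$ ($L{\left(N,x \right)} = - 9 x \left(-185\right) = - 9 \left(- 185 x\right) = 1665 x$)
$\frac{1}{\frac{1}{L{\left(\left(7 - 23\right)^{2},f \right)}}} = \frac{1}{\frac{1}{1665 \cdot 139}} = \frac{1}{\frac{1}{231435}} = 231435$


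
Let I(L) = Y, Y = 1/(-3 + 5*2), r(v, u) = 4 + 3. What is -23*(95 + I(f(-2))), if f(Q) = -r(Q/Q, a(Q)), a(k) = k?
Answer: -15318/7 ≈ -2188.3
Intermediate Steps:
r(v, u) = 7
f(Q) = -7 (f(Q) = -1*7 = -7)
Y = ⅐ (Y = 1/(-3 + 10) = 1/7 = ⅐ ≈ 0.14286)
I(L) = ⅐
-23*(95 + I(f(-2))) = -23*(95 + ⅐) = -23*666/7 = -15318/7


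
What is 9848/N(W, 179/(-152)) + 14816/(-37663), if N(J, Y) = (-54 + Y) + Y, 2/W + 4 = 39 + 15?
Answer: -28252253952/161310629 ≈ -175.14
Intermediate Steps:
W = 1/25 (W = 2/(-4 + (39 + 15)) = 2/(-4 + 54) = 2/50 = 2*(1/50) = 1/25 ≈ 0.040000)
N(J, Y) = -54 + 2*Y
9848/N(W, 179/(-152)) + 14816/(-37663) = 9848/(-54 + 2*(179/(-152))) + 14816/(-37663) = 9848/(-54 + 2*(179*(-1/152))) + 14816*(-1/37663) = 9848/(-54 + 2*(-179/152)) - 14816/37663 = 9848/(-54 - 179/76) - 14816/37663 = 9848/(-4283/76) - 14816/37663 = 9848*(-76/4283) - 14816/37663 = -748448/4283 - 14816/37663 = -28252253952/161310629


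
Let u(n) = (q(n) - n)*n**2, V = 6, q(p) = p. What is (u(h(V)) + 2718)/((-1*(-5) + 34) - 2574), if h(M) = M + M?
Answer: -906/845 ≈ -1.0722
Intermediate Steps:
h(M) = 2*M
u(n) = 0 (u(n) = (n - n)*n**2 = 0*n**2 = 0)
(u(h(V)) + 2718)/((-1*(-5) + 34) - 2574) = (0 + 2718)/((-1*(-5) + 34) - 2574) = 2718/((5 + 34) - 2574) = 2718/(39 - 2574) = 2718/(-2535) = 2718*(-1/2535) = -906/845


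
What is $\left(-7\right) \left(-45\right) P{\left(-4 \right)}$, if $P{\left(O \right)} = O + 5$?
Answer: $315$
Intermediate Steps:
$P{\left(O \right)} = 5 + O$
$\left(-7\right) \left(-45\right) P{\left(-4 \right)} = \left(-7\right) \left(-45\right) \left(5 - 4\right) = 315 \cdot 1 = 315$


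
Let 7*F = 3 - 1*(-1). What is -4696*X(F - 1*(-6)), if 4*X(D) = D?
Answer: -54004/7 ≈ -7714.9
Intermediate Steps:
F = 4/7 (F = (3 - 1*(-1))/7 = (3 + 1)/7 = (1/7)*4 = 4/7 ≈ 0.57143)
X(D) = D/4
-4696*X(F - 1*(-6)) = -1174*(4/7 - 1*(-6)) = -1174*(4/7 + 6) = -1174*46/7 = -4696*23/14 = -54004/7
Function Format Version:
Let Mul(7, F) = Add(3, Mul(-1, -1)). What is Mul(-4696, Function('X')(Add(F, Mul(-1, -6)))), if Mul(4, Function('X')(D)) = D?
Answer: Rational(-54004, 7) ≈ -7714.9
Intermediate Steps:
F = Rational(4, 7) (F = Mul(Rational(1, 7), Add(3, Mul(-1, -1))) = Mul(Rational(1, 7), Add(3, 1)) = Mul(Rational(1, 7), 4) = Rational(4, 7) ≈ 0.57143)
Function('X')(D) = Mul(Rational(1, 4), D)
Mul(-4696, Function('X')(Add(F, Mul(-1, -6)))) = Mul(-4696, Mul(Rational(1, 4), Add(Rational(4, 7), Mul(-1, -6)))) = Mul(-4696, Mul(Rational(1, 4), Add(Rational(4, 7), 6))) = Mul(-4696, Mul(Rational(1, 4), Rational(46, 7))) = Mul(-4696, Rational(23, 14)) = Rational(-54004, 7)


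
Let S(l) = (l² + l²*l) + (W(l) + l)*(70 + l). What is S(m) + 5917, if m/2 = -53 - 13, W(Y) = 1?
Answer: -2268505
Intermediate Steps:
m = -132 (m = 2*(-53 - 13) = 2*(-66) = -132)
S(l) = l² + l³ + (1 + l)*(70 + l) (S(l) = (l² + l²*l) + (1 + l)*(70 + l) = (l² + l³) + (1 + l)*(70 + l) = l² + l³ + (1 + l)*(70 + l))
S(m) + 5917 = (70 + (-132)³ + 2*(-132)² + 71*(-132)) + 5917 = (70 - 2299968 + 2*17424 - 9372) + 5917 = (70 - 2299968 + 34848 - 9372) + 5917 = -2274422 + 5917 = -2268505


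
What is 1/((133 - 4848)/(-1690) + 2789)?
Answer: 338/943625 ≈ 0.00035819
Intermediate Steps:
1/((133 - 4848)/(-1690) + 2789) = 1/(-4715*(-1/1690) + 2789) = 1/(943/338 + 2789) = 1/(943625/338) = 338/943625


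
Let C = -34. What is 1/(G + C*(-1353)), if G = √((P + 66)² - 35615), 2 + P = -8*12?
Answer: 46002/2116218595 - I*√34591/2116218595 ≈ 2.1738e-5 - 8.7886e-8*I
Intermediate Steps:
P = -98 (P = -2 - 8*12 = -2 - 96 = -98)
G = I*√34591 (G = √((-98 + 66)² - 35615) = √((-32)² - 35615) = √(1024 - 35615) = √(-34591) = I*√34591 ≈ 185.99*I)
1/(G + C*(-1353)) = 1/(I*√34591 - 34*(-1353)) = 1/(I*√34591 + 46002) = 1/(46002 + I*√34591)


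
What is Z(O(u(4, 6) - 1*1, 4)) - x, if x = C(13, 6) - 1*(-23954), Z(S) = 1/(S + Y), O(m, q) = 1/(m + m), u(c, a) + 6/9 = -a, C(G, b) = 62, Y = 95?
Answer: -104877826/4367 ≈ -24016.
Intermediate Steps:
u(c, a) = -2/3 - a
O(m, q) = 1/(2*m)
Z(S) = 1/(95 + S) (Z(S) = 1/(S + 95) = 1/(95 + S))
x = 24016 (x = 62 - 1*(-23954) = 62 + 23954 = 24016)
Z(O(u(4, 6) - 1*1, 4)) - x = 1/(95 + 1/(2*((-2/3 - 1*6) - 1*1))) - 1*24016 = 1/(95 + 1/(2*((-2/3 - 6) - 1))) - 24016 = 1/(95 + 1/(2*(-20/3 - 1))) - 24016 = 1/(95 + 1/(2*(-23/3))) - 24016 = 1/(95 + (1/2)*(-3/23)) - 24016 = 1/(95 - 3/46) - 24016 = 1/(4367/46) - 24016 = 46/4367 - 24016 = -104877826/4367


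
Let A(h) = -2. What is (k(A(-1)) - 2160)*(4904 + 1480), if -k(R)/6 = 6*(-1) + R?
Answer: -13483008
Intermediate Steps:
k(R) = 36 - 6*R (k(R) = -6*(6*(-1) + R) = -6*(-6 + R) = 36 - 6*R)
(k(A(-1)) - 2160)*(4904 + 1480) = ((36 - 6*(-2)) - 2160)*(4904 + 1480) = ((36 + 12) - 2160)*6384 = (48 - 2160)*6384 = -2112*6384 = -13483008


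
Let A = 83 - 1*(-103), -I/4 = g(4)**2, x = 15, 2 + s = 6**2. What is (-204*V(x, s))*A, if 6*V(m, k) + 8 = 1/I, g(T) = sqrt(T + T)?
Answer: 406317/8 ≈ 50790.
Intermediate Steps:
s = 34 (s = -2 + 6**2 = -2 + 36 = 34)
g(T) = sqrt(2)*sqrt(T) (g(T) = sqrt(2*T) = sqrt(2)*sqrt(T))
I = -32 (I = -4*(sqrt(2)*sqrt(4))**2 = -4*(sqrt(2)*2)**2 = -4*(2*sqrt(2))**2 = -4*8 = -32)
V(m, k) = -257/192 (V(m, k) = -4/3 + (1/6)/(-32) = -4/3 + (1/6)*(-1/32) = -4/3 - 1/192 = -257/192)
A = 186 (A = 83 + 103 = 186)
(-204*V(x, s))*A = -204*(-257/192)*186 = (4369/16)*186 = 406317/8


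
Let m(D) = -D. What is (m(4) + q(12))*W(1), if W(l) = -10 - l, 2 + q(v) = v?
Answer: -66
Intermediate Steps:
q(v) = -2 + v
(m(4) + q(12))*W(1) = (-1*4 + (-2 + 12))*(-10 - 1*1) = (-4 + 10)*(-10 - 1) = 6*(-11) = -66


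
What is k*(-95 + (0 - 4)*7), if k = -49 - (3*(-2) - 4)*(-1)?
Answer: 7257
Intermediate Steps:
k = -59 (k = -49 - (-6 - 4)*(-1) = -49 - (-10)*(-1) = -49 - 1*10 = -49 - 10 = -59)
k*(-95 + (0 - 4)*7) = -59*(-95 + (0 - 4)*7) = -59*(-95 - 4*7) = -59*(-95 - 28) = -59*(-123) = 7257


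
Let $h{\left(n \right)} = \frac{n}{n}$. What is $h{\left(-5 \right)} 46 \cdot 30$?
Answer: $1380$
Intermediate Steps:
$h{\left(n \right)} = 1$
$h{\left(-5 \right)} 46 \cdot 30 = 1 \cdot 46 \cdot 30 = 46 \cdot 30 = 1380$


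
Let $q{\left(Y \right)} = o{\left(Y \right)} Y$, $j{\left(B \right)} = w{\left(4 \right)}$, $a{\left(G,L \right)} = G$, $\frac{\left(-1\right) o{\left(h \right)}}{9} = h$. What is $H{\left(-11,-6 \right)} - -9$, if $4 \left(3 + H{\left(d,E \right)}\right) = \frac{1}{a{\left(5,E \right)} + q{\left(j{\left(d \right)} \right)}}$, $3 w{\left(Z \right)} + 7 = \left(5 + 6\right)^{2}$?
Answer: $\frac{311783}{51964} \approx 6.0$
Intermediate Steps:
$w{\left(Z \right)} = 38$ ($w{\left(Z \right)} = - \frac{7}{3} + \frac{\left(5 + 6\right)^{2}}{3} = - \frac{7}{3} + \frac{11^{2}}{3} = - \frac{7}{3} + \frac{1}{3} \cdot 121 = - \frac{7}{3} + \frac{121}{3} = 38$)
$o{\left(h \right)} = - 9 h$
$j{\left(B \right)} = 38$
$q{\left(Y \right)} = - 9 Y^{2}$ ($q{\left(Y \right)} = - 9 Y Y = - 9 Y^{2}$)
$H{\left(d,E \right)} = - \frac{155893}{51964}$ ($H{\left(d,E \right)} = -3 + \frac{1}{4 \left(5 - 9 \cdot 38^{2}\right)} = -3 + \frac{1}{4 \left(5 - 12996\right)} = -3 + \frac{1}{4 \left(-12991\right)} = -3 + \frac{1}{4} \left(- \frac{1}{12991}\right) = -3 - \frac{1}{51964} = - \frac{155893}{51964}$)
$H{\left(-11,-6 \right)} - -9 = - \frac{155893}{51964} - -9 = - \frac{155893}{51964} + 9 = \frac{311783}{51964}$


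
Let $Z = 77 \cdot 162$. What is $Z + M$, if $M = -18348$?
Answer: $-5874$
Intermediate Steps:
$Z = 12474$
$Z + M = 12474 - 18348 = -5874$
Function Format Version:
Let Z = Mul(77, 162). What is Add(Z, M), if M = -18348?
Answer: -5874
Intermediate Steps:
Z = 12474
Add(Z, M) = Add(12474, -18348) = -5874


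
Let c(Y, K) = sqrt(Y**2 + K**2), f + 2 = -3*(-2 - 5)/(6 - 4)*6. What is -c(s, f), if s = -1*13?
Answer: -sqrt(3890) ≈ -62.370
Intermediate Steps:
s = -13
f = 61 (f = -2 - 3*(-2 - 5)/(6 - 4)*6 = -2 - (-21)/2*6 = -2 - 3*(-7/2)*6 = -2 + (21/2)*6 = -2 + 63 = 61)
c(Y, K) = sqrt(K**2 + Y**2)
-c(s, f) = -sqrt(61**2 + (-13)**2) = -sqrt(3721 + 169) = -sqrt(3890)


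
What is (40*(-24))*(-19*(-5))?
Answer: -91200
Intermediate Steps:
(40*(-24))*(-19*(-5)) = -960*95 = -91200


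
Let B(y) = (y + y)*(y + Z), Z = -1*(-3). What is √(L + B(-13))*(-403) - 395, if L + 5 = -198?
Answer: -395 - 403*√57 ≈ -3437.6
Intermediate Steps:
L = -203 (L = -5 - 198 = -203)
Z = 3
B(y) = 2*y*(3 + y) (B(y) = (y + y)*(y + 3) = (2*y)*(3 + y) = 2*y*(3 + y))
√(L + B(-13))*(-403) - 395 = √(-203 + 2*(-13)*(3 - 13))*(-403) - 395 = √(-203 + 2*(-13)*(-10))*(-403) - 395 = √(-203 + 260)*(-403) - 395 = √57*(-403) - 395 = -403*√57 - 395 = -395 - 403*√57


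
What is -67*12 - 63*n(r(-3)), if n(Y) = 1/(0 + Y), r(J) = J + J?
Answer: -1587/2 ≈ -793.50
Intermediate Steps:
r(J) = 2*J
n(Y) = 1/Y
-67*12 - 63*n(r(-3)) = -67*12 - 63/(2*(-3)) = -804 - 63/(-6) = -804 - 63*(-1/6) = -804 + 21/2 = -1587/2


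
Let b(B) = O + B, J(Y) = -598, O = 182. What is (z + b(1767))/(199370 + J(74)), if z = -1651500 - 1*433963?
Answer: -1041757/99386 ≈ -10.482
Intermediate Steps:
z = -2085463 (z = -1651500 - 433963 = -2085463)
b(B) = 182 + B
(z + b(1767))/(199370 + J(74)) = (-2085463 + (182 + 1767))/(199370 - 598) = (-2085463 + 1949)/198772 = -2083514*1/198772 = -1041757/99386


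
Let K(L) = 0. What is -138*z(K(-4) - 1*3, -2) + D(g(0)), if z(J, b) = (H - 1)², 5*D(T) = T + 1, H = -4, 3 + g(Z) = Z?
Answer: -17252/5 ≈ -3450.4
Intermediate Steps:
g(Z) = -3 + Z
D(T) = ⅕ + T/5 (D(T) = (T + 1)/5 = (1 + T)/5 = ⅕ + T/5)
z(J, b) = 25 (z(J, b) = (-4 - 1)² = (-5)² = 25)
-138*z(K(-4) - 1*3, -2) + D(g(0)) = -138*25 + (⅕ + (-3 + 0)/5) = -3450 + (⅕ + (⅕)*(-3)) = -3450 + (⅕ - ⅗) = -3450 - ⅖ = -17252/5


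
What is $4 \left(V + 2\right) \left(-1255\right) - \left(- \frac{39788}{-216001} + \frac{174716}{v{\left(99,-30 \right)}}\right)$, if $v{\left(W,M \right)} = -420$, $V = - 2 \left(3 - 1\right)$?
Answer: $\frac{237138784139}{22680105} \approx 10456.0$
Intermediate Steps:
$V = -4$ ($V = \left(-2\right) 2 = -4$)
$4 \left(V + 2\right) \left(-1255\right) - \left(- \frac{39788}{-216001} + \frac{174716}{v{\left(99,-30 \right)}}\right) = 4 \left(-4 + 2\right) \left(-1255\right) - \left(- \frac{39788}{-216001} + \frac{174716}{-420}\right) = 4 \left(-2\right) \left(-1255\right) - \left(\left(-39788\right) \left(- \frac{1}{216001}\right) + 174716 \left(- \frac{1}{420}\right)\right) = \left(-8\right) \left(-1255\right) - \left(\frac{39788}{216001} - \frac{43679}{105}\right) = 10040 - - \frac{9430529939}{22680105} = 10040 + \frac{9430529939}{22680105} = \frac{237138784139}{22680105}$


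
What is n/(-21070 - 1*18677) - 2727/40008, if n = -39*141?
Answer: 12401547/176688664 ≈ 0.070189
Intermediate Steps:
n = -5499
n/(-21070 - 1*18677) - 2727/40008 = -5499/(-21070 - 1*18677) - 2727/40008 = -5499/(-21070 - 18677) - 2727*1/40008 = -5499/(-39747) - 909/13336 = -5499*(-1/39747) - 909/13336 = 1833/13249 - 909/13336 = 12401547/176688664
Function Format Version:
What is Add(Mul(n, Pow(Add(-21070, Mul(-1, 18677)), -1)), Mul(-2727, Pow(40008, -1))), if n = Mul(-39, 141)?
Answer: Rational(12401547, 176688664) ≈ 0.070189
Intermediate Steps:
n = -5499
Add(Mul(n, Pow(Add(-21070, Mul(-1, 18677)), -1)), Mul(-2727, Pow(40008, -1))) = Add(Mul(-5499, Pow(Add(-21070, Mul(-1, 18677)), -1)), Mul(-2727, Pow(40008, -1))) = Add(Mul(-5499, Pow(Add(-21070, -18677), -1)), Mul(-2727, Rational(1, 40008))) = Add(Mul(-5499, Pow(-39747, -1)), Rational(-909, 13336)) = Add(Mul(-5499, Rational(-1, 39747)), Rational(-909, 13336)) = Add(Rational(1833, 13249), Rational(-909, 13336)) = Rational(12401547, 176688664)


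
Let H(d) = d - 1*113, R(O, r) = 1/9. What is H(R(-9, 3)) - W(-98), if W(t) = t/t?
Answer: -1025/9 ≈ -113.89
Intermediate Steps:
R(O, r) = 1/9
H(d) = -113 + d (H(d) = d - 113 = -113 + d)
W(t) = 1
H(R(-9, 3)) - W(-98) = (-113 + 1/9) - 1*1 = -1016/9 - 1 = -1025/9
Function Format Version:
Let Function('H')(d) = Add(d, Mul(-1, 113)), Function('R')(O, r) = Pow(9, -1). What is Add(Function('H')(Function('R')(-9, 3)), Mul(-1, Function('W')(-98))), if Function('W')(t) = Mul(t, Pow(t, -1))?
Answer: Rational(-1025, 9) ≈ -113.89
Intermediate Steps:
Function('R')(O, r) = Rational(1, 9)
Function('H')(d) = Add(-113, d) (Function('H')(d) = Add(d, -113) = Add(-113, d))
Function('W')(t) = 1
Add(Function('H')(Function('R')(-9, 3)), Mul(-1, Function('W')(-98))) = Add(Add(-113, Rational(1, 9)), Mul(-1, 1)) = Add(Rational(-1016, 9), -1) = Rational(-1025, 9)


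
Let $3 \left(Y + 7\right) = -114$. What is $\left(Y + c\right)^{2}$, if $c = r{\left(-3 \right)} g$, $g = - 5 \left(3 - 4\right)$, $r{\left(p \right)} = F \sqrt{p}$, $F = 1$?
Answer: $1950 - 450 i \sqrt{3} \approx 1950.0 - 779.42 i$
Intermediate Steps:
$Y = -45$ ($Y = -7 + \frac{1}{3} \left(-114\right) = -7 - 38 = -45$)
$r{\left(p \right)} = \sqrt{p}$ ($r{\left(p \right)} = 1 \sqrt{p} = \sqrt{p}$)
$g = 5$ ($g = - 5 \left(3 - 4\right) = \left(-5\right) \left(-1\right) = 5$)
$c = 5 i \sqrt{3}$ ($c = \sqrt{-3} \cdot 5 = i \sqrt{3} \cdot 5 = 5 i \sqrt{3} \approx 8.6602 i$)
$\left(Y + c\right)^{2} = \left(-45 + 5 i \sqrt{3}\right)^{2}$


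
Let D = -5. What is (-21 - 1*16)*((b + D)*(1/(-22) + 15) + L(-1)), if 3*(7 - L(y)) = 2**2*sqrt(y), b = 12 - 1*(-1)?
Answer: -51541/11 + 148*I/3 ≈ -4685.5 + 49.333*I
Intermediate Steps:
b = 13 (b = 12 + 1 = 13)
L(y) = 7 - 4*sqrt(y)/3 (L(y) = 7 - 2**2*sqrt(y)/3 = 7 - 4*sqrt(y)/3)
(-21 - 1*16)*((b + D)*(1/(-22) + 15) + L(-1)) = (-21 - 1*16)*((13 - 5)*(1/(-22) + 15) + (7 - 4*I/3)) = (-21 - 16)*(8*(-1/22 + 15) + (7 - 4*I/3)) = -37*(8*(329/22) + (7 - 4*I/3)) = -37*(1316/11 + (7 - 4*I/3)) = -37*(1393/11 - 4*I/3) = -51541/11 + 148*I/3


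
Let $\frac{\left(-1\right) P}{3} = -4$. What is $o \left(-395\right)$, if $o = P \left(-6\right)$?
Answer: $28440$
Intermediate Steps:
$P = 12$ ($P = \left(-3\right) \left(-4\right) = 12$)
$o = -72$ ($o = 12 \left(-6\right) = -72$)
$o \left(-395\right) = \left(-72\right) \left(-395\right) = 28440$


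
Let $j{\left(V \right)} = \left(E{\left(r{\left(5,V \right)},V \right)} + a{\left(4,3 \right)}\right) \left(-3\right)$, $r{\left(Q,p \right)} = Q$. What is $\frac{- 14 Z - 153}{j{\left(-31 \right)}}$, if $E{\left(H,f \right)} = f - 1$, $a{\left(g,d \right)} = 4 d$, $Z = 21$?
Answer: $- \frac{149}{20} \approx -7.45$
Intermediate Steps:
$E{\left(H,f \right)} = -1 + f$ ($E{\left(H,f \right)} = f - 1 = -1 + f$)
$j{\left(V \right)} = -33 - 3 V$ ($j{\left(V \right)} = \left(\left(-1 + V\right) + 4 \cdot 3\right) \left(-3\right) = \left(\left(-1 + V\right) + 12\right) \left(-3\right) = \left(11 + V\right) \left(-3\right) = -33 - 3 V$)
$\frac{- 14 Z - 153}{j{\left(-31 \right)}} = \frac{\left(-14\right) 21 - 153}{-33 - -93} = \frac{-294 - 153}{-33 + 93} = - \frac{447}{60} = \left(-447\right) \frac{1}{60} = - \frac{149}{20}$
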